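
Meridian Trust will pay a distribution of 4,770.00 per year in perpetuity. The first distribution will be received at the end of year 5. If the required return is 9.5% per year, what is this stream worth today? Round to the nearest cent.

Value at end of year 4: C / r = 4,770.00 / 0.095 = 50,210.5263
Discount to today: PV = 50,210.5263 / (1 + 0.095)^4 = 50,210.5263 / 1.437661 = 34,925.15

34925.15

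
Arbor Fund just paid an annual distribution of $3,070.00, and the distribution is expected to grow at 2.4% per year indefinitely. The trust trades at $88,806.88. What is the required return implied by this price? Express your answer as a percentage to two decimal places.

5.94%

D₁ = $3,070.00 × 1.024 = $3,143.6800
P = D₁/(r − g) ⇒ r = D₁/P + g = $3,143.6800/$88,806.88 + 0.024 = 0.035399 + 0.024 = 0.059399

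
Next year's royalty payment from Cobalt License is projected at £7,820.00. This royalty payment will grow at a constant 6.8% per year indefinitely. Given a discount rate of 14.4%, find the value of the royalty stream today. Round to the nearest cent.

£102894.74

Growing perpetuity: P = D₁ / (r − g) = £7,820.0000 / (0.144 − 0.068) = £102,894.74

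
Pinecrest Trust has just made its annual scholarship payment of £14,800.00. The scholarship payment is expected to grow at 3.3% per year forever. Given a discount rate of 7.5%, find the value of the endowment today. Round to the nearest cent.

D₁ = D₀ × (1 + g) = £14,800.00 × 1.033 = £15,288.4000
Growing perpetuity: P = D₁ / (r − g) = £15,288.4000 / (0.075 − 0.033) = £364,009.52

£364009.52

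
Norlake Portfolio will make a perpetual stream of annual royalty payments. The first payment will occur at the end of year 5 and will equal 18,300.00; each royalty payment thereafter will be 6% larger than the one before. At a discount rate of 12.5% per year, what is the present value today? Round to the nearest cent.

Value at end of year 4: C₁ / (r − g) = 18,300.00 / (0.125 − 0.06) = 281,538.4615
Discount to today: PV = 281,538.4615 / (1 + 0.125)^4 = 281,538.4615 / 1.601807 = 175,763.08

175763.08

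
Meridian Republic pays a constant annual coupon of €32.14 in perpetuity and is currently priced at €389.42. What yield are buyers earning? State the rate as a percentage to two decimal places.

8.25%

P = C/r ⇒ r = C/P = €32.14/€389.42 = 0.082533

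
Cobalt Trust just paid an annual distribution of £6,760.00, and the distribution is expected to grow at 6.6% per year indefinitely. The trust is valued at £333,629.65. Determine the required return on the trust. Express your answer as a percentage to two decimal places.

D₁ = £6,760.00 × 1.066 = £7,206.1600
P = D₁/(r − g) ⇒ r = D₁/P + g = £7,206.1600/£333,629.65 + 0.066 = 0.021599 + 0.066 = 0.087599

8.76%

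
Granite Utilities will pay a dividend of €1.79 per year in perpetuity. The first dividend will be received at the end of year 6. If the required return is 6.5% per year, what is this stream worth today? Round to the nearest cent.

€20.10

Value at end of year 5: C / r = €1.79 / 0.065 = €27.5385
Discount to today: PV = €27.5385 / (1 + 0.065)^5 = €27.5385 / 1.370087 = €20.10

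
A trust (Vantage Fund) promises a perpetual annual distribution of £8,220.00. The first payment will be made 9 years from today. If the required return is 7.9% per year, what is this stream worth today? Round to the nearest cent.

£56633.47

Value at end of year 8: C / r = £8,220.00 / 0.079 = £104,050.6329
Discount to today: PV = £104,050.6329 / (1 + 0.079)^8 = £104,050.6329 / 1.837264 = £56,633.47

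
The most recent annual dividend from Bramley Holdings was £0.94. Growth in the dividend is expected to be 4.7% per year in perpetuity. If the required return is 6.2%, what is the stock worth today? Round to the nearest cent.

D₁ = D₀ × (1 + g) = £0.94 × 1.047 = £0.9842
Growing perpetuity: P = D₁ / (r − g) = £0.9842 / (0.062 − 0.047) = £65.61

£65.61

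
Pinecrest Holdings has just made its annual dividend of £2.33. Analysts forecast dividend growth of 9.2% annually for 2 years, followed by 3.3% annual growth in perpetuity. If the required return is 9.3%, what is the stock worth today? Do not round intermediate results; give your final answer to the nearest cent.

£44.70

D_1 = 2.54436
D_2 = 2.77844
Terminal value at year 2: TV = D_2×(1+g_2)/(r−g_2) = 2.87013/0.06 = 47.83549
P_0 = D_1/(1+r)^1 + D_2/(1+r)^2 + TV/(1+r)^2
    = 2.32787 + 2.32574 + 40.04146 = 44.69507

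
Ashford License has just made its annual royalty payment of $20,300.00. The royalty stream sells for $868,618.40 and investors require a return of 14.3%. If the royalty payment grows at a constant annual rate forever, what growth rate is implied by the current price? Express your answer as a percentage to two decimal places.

11.69%

P = D₀(1+g)/(r−g) ⇒ P(r−g) = D₀(1+g) ⇒ g(P+D₀) = P·r − D₀
g = (P·r − D₀)/(P + D₀) = ($868,618.40×0.143 − $20,300.00) / ($868,618.40 + $20,300.00) = 0.116898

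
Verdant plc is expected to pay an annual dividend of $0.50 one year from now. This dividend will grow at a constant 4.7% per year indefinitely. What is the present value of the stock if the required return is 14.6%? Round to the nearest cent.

Growing perpetuity: P = D₁ / (r − g) = $0.5000 / (0.146 − 0.047) = $5.05

$5.05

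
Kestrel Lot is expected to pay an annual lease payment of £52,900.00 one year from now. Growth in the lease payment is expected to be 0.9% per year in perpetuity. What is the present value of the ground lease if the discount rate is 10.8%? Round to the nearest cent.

£534343.43

Growing perpetuity: P = D₁ / (r − g) = £52,900.0000 / (0.108 − 0.009) = £534,343.43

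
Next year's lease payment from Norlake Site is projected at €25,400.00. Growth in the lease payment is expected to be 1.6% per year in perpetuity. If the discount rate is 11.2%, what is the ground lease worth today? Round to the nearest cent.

€264583.33

Growing perpetuity: P = D₁ / (r − g) = €25,400.0000 / (0.112 − 0.016) = €264,583.33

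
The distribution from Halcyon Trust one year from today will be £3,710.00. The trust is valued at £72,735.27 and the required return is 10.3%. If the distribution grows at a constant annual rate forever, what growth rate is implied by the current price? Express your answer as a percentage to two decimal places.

P = D₁/(r−g) ⇒ g = r − D₁/P = 0.103 − £3,710.00/£72,735.27 = 0.051993

5.20%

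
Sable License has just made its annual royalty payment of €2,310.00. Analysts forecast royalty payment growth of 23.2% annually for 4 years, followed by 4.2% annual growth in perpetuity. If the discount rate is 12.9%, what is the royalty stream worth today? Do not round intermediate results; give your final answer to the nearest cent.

D_1 = 2845.92000
D_2 = 3506.17344
D_3 = 4319.60568
D_4 = 5321.75420
Terminal value at year 4: TV = D_4×(1+g_2)/(r−g_2) = 5545.26787/0.087 = 63738.71117
P_0 = D_1/(1+r)^1 + D_2/(1+r)^2 + D_3/(1+r)^3 + D_4/(1+r)^4 + TV/(1+r)^4
    = 2520.74402 + 2750.71447 + 3001.66539 + 3275.51086 + 39230.83120 = 50779.46594

€50779.47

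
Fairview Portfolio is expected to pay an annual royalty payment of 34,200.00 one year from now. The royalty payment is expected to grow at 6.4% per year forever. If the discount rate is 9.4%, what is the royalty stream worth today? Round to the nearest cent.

1140000.00

Growing perpetuity: P = D₁ / (r − g) = 34,200.0000 / (0.094 − 0.064) = 1,140,000.00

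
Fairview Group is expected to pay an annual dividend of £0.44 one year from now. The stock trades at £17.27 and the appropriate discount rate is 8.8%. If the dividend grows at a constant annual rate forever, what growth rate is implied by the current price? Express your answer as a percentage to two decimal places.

P = D₁/(r−g) ⇒ g = r − D₁/P = 0.088 − £0.44/£17.27 = 0.062522

6.25%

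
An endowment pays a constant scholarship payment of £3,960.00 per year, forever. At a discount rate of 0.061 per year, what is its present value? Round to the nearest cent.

£64918.03

Level perpetuity: PV = C / r = £3,960.00 / 0.061 = £64,918.03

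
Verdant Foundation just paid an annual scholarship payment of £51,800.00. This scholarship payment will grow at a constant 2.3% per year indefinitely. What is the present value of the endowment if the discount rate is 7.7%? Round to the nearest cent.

£981322.22

D₁ = D₀ × (1 + g) = £51,800.00 × 1.023 = £52,991.4000
Growing perpetuity: P = D₁ / (r − g) = £52,991.4000 / (0.077 − 0.023) = £981,322.22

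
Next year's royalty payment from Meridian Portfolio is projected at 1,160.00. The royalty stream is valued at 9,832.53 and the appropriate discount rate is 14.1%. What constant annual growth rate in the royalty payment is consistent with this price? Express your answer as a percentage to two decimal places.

2.30%

P = D₁/(r−g) ⇒ g = r − D₁/P = 0.141 − 1,160.00/9,832.53 = 0.023024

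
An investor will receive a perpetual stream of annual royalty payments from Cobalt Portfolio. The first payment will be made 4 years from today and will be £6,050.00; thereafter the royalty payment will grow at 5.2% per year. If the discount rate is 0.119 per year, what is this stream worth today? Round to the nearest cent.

Value at end of year 3: C₁ / (r − g) = £6,050.00 / (0.119 − 0.052) = £90,298.5075
Discount to today: PV = £90,298.5075 / (1 + 0.119)^3 = £90,298.5075 / 1.401168 = £64,445.16

£64445.16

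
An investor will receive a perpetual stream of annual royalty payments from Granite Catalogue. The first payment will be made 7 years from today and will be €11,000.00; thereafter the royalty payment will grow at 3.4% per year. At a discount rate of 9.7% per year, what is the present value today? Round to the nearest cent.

€100187.23

Value at end of year 6: C₁ / (r − g) = €11,000.00 / (0.097 − 0.034) = €174,603.1746
Discount to today: PV = €174,603.1746 / (1 + 0.097)^6 = €174,603.1746 / 1.742769 = €100,187.23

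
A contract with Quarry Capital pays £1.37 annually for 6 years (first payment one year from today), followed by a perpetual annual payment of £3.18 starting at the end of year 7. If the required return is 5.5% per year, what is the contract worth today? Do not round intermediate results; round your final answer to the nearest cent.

£48.78

PV of 6-year annuity: £1.37 × [1 − (1+0.055)^−6] / 0.055 = 6.84388
Perpetuity value at year 6: £3.18 / 0.055 = 57.81818
PV of perpetuity: 57.81818 / (1+0.055)^6 = 41.93240
Total PV = 6.84388 + 41.93240 = 48.77627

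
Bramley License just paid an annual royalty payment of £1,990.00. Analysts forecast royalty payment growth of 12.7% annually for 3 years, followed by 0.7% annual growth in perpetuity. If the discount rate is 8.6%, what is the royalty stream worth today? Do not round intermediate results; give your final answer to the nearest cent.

£34781.22

D_1 = 2242.73000
D_2 = 2527.55671
D_3 = 2848.55641
Terminal value at year 3: TV = D_3×(1+g_2)/(r−g_2) = 2868.49631/0.079 = 36310.07984
P_0 = D_1/(1+r)^1 + D_2/(1+r)^2 + D_3/(1+r)^3 + TV/(1+r)^3
    = 2065.12891 + 2143.09419 + 2224.00290 + 28348.99896 = 34781.22496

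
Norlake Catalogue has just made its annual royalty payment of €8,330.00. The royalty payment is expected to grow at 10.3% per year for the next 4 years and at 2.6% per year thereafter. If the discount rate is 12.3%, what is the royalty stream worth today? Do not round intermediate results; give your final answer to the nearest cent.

€113860.73

D_1 = 9187.99000
D_2 = 10134.35297
D_3 = 11178.19133
D_4 = 12329.54503
Terminal value at year 4: TV = D_4×(1+g_2)/(r−g_2) = 12650.11320/0.097 = 130413.53818
P_0 = D_1/(1+r)^1 + D_2/(1+r)^2 + D_3/(1+r)^3 + D_4/(1+r)^4 + TV/(1+r)^4
    = 8181.64737 + 8035.93682 + 7892.82130 + 7752.25458 + 81998.07419 = 113860.73426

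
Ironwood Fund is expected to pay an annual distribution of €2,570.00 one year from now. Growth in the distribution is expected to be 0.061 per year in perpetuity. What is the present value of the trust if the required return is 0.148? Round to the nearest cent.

Growing perpetuity: P = D₁ / (r − g) = €2,570.0000 / (0.148 − 0.061) = €29,540.23

€29540.23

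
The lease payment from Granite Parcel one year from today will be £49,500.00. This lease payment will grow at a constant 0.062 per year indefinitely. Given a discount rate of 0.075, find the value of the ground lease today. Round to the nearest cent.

Growing perpetuity: P = D₁ / (r − g) = £49,500.0000 / (0.075 − 0.062) = £3,807,692.31

£3807692.31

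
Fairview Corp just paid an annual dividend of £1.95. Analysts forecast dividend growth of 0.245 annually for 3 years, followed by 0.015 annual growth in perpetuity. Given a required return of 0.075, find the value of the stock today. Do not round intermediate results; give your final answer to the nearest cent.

D_1 = 2.42775
D_2 = 3.02255
D_3 = 3.76307
Terminal value at year 3: TV = D_3×(1+g_2)/(r−g_2) = 3.81952/0.06 = 63.65865
P_0 = D_1/(1+r)^1 + D_2/(1+r)^2 + D_3/(1+r)^3 + TV/(1+r)^3
    = 2.25837 + 2.61551 + 3.02913 + 51.24271 = 59.14571

£59.15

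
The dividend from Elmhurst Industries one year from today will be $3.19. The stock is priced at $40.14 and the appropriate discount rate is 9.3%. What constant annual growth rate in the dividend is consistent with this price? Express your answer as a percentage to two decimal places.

1.35%

P = D₁/(r−g) ⇒ g = r − D₁/P = 0.093 − $3.19/$40.14 = 0.013528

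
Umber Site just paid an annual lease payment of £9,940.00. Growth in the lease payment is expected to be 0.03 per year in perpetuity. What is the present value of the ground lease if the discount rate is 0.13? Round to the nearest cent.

D₁ = D₀ × (1 + g) = £9,940.00 × 1.03 = £10,238.2000
Growing perpetuity: P = D₁ / (r − g) = £10,238.2000 / (0.13 − 0.03) = £102,382.00

£102382.00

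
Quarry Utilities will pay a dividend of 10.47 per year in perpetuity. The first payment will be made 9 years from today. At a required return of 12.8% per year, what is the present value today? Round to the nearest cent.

31.21

Value at end of year 8: C / r = 10.47 / 0.128 = 81.7969
Discount to today: PV = 81.7969 / (1 + 0.128)^8 = 81.7969 / 2.621035 = 31.21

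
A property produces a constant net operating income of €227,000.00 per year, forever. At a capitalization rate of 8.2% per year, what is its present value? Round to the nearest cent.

Level perpetuity: PV = C / r = €227,000.00 / 0.082 = €2,768,292.68

€2768292.68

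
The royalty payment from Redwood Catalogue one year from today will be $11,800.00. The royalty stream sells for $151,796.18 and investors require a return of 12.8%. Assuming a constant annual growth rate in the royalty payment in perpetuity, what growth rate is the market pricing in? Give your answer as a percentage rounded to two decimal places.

5.03%

P = D₁/(r−g) ⇒ g = r − D₁/P = 0.128 − $11,800.00/$151,796.18 = 0.050264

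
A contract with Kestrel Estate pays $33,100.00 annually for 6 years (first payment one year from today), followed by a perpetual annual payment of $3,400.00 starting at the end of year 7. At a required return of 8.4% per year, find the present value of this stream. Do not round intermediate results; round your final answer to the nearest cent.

PV of 6-year annuity: $33,100.00 × [1 − (1+0.084)^−6] / 0.084 = 151178.09904
Perpetuity value at year 6: $3,400.00 / 0.084 = 40476.19048
PV of perpetuity: 40476.19048 / (1+0.084)^6 = 24947.32230
Total PV = 151178.09904 + 24947.32230 = 176125.42134

$176125.42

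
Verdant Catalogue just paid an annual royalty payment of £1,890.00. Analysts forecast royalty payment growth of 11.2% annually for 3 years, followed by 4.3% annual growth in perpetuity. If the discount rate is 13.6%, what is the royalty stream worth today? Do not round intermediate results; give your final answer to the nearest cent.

D_1 = 2101.68000
D_2 = 2337.06816
D_3 = 2598.81979
Terminal value at year 3: TV = D_3×(1+g_2)/(r−g_2) = 2710.56905/0.093 = 29145.90371
P_0 = D_1/(1+r)^1 + D_2/(1+r)^2 + D_3/(1+r)^3 + TV/(1+r)^3
    = 1850.07042 + 1810.98443 + 1772.72419 + 19881.19714 = 25314.97618

£25314.98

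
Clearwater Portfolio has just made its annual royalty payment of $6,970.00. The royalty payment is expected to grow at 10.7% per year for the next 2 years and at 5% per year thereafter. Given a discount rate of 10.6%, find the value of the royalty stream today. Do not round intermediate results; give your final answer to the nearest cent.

$144882.84

D_1 = 7715.79000
D_2 = 8541.37953
Terminal value at year 2: TV = D_2×(1+g_2)/(r−g_2) = 8968.44851/0.056 = 160150.86619
P_0 = D_1/(1+r)^1 + D_2/(1+r)^2 + TV/(1+r)^2
    = 6976.30199 + 6982.60968 + 130923.93143 = 144882.84310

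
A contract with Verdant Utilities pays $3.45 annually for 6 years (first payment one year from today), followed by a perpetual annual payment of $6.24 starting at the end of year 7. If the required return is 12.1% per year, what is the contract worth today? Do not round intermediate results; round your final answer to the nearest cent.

PV of 6-year annuity: $3.45 × [1 − (1+0.121)^−6] / 0.121 = 14.14427
Perpetuity value at year 6: $6.24 / 0.121 = 51.57025
PV of perpetuity: 51.57025 / (1+0.121)^6 = 25.98756
Total PV = 14.14427 + 25.98756 = 40.13184

$40.13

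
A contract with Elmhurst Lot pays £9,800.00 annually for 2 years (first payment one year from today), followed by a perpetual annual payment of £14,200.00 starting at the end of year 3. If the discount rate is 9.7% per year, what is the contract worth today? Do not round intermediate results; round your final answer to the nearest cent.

£138724.53

PV of 2-year annuity: £9,800.00 × [1 − (1+0.097)^−2] / 0.097 = 17076.98713
Perpetuity value at year 2: £14,200.00 / 0.097 = 146391.75258
PV of perpetuity: 146391.75258 / (1+0.097)^2 = 121647.54674
Total PV = 17076.98713 + 121647.54674 = 138724.53387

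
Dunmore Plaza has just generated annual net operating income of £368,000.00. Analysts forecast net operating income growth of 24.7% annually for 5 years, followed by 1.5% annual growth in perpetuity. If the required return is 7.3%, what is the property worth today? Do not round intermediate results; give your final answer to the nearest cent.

D_1 = 458896.00000
D_2 = 572243.31200
D_3 = 713587.41006
D_4 = 889843.50035
D_5 = 1109634.84494
Terminal value at year 5: TV = D_5×(1+g_2)/(r−g_2) = 1126279.36761/0.058 = 19418609.78638
P_0 = D_1/(1+r)^1 + D_2/(1+r)^2 + D_3/(1+r)^3 + D_4/(1+r)^4 + D_5/(1+r)^5 + TV/(1+r)^5
    = 427675.67568 + 497028.48795 + 577627.70221 + 671297.05932 + 780156.04192 + 13652730.73355 = 16606515.70063

£16606515.70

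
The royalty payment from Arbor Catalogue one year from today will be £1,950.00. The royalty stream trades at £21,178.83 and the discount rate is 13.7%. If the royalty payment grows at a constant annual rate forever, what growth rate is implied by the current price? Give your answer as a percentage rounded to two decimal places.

P = D₁/(r−g) ⇒ g = r − D₁/P = 0.137 − £1,950.00/£21,178.83 = 0.044927

4.49%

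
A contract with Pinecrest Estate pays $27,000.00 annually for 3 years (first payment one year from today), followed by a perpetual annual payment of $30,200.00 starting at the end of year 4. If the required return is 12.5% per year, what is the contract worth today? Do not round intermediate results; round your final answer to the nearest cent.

PV of 3-year annuity: $27,000.00 × [1 − (1+0.125)^−3] / 0.125 = 64296.29630
Perpetuity value at year 3: $30,200.00 / 0.125 = 241600.00000
PV of perpetuity: 241600.00000 / (1+0.125)^3 = 169683.40192
Total PV = 64296.29630 + 169683.40192 = 233979.69822

$233979.70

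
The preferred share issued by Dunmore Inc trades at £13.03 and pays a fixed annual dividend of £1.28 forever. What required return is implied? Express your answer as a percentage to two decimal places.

P = C/r ⇒ r = C/P = £1.28/£13.03 = 0.098235

9.82%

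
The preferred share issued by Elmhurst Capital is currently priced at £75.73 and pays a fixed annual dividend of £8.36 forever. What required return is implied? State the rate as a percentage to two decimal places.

11.04%

P = C/r ⇒ r = C/P = £8.36/£75.73 = 0.110392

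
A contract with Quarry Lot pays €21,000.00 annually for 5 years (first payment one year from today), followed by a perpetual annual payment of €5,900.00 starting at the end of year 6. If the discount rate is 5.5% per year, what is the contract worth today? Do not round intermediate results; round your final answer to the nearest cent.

€171754.02

PV of 5-year annuity: €21,000.00 × [1 − (1+0.055)^−5] / 0.055 = 89675.97399
Perpetuity value at year 5: €5,900.00 / 0.055 = 107272.72727
PV of perpetuity: 107272.72727 / (1+0.055)^5 = 82078.04887
Total PV = 89675.97399 + 82078.04887 = 171754.02285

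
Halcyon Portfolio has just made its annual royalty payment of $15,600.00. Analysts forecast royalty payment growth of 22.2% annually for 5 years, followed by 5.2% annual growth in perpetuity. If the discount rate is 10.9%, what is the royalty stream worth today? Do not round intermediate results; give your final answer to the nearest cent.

D_1 = 19063.20000
D_2 = 23295.23040
D_3 = 28466.77155
D_4 = 34786.39483
D_5 = 42508.97449
Terminal value at year 5: TV = D_5×(1+g_2)/(r−g_2) = 44719.44116/0.057 = 784551.59928
P_0 = D_1/(1+r)^1 + D_2/(1+r)^2 + D_3/(1+r)^3 + D_4/(1+r)^4 + D_5/(1+r)^5 + TV/(1+r)^5
    = 17189.54013 + 18941.04421 + 20871.01536 + 22997.63820 + 25340.95030 + 467696.13536 = 573036.32356

$573036.32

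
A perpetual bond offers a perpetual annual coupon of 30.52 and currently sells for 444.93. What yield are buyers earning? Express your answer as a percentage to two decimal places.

6.86%

P = C/r ⇒ r = C/P = 30.52/444.93 = 0.068595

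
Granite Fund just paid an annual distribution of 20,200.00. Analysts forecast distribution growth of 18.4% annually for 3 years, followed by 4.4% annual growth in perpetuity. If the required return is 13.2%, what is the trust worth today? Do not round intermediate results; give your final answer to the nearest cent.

D_1 = 23916.80000
D_2 = 28317.49120
D_3 = 33527.90958
Terminal value at year 3: TV = D_3×(1+g_2)/(r−g_2) = 35003.13760/0.088 = 397762.92730
P_0 = D_1/(1+r)^1 + D_2/(1+r)^2 + D_3/(1+r)^3 + TV/(1+r)^3
    = 21127.91519 + 22098.45547 + 23113.57886 + 274211.09471 = 340551.04424

340551.04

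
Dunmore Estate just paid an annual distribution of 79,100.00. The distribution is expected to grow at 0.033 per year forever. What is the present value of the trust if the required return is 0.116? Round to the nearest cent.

D₁ = D₀ × (1 + g) = 79,100.00 × 1.033 = 81,710.3000
Growing perpetuity: P = D₁ / (r − g) = 81,710.3000 / (0.116 − 0.033) = 984,461.45

984461.45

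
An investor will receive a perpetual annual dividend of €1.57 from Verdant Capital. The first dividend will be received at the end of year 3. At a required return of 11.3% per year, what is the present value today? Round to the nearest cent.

Value at end of year 2: C / r = €1.57 / 0.113 = €13.8938
Discount to today: PV = €13.8938 / (1 + 0.113)^2 = €13.8938 / 1.238769 = €11.22

€11.22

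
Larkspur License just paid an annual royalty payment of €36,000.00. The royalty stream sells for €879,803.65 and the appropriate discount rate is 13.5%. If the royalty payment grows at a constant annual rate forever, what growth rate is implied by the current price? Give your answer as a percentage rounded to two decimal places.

P = D₀(1+g)/(r−g) ⇒ P(r−g) = D₀(1+g) ⇒ g(P+D₀) = P·r − D₀
g = (P·r − D₀)/(P + D₀) = (€879,803.65×0.135 − €36,000.00) / (€879,803.65 + €36,000.00) = 0.090383

9.04%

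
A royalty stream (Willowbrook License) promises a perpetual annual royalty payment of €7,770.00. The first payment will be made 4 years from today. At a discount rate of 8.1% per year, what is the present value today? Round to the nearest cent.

Value at end of year 3: C / r = €7,770.00 / 0.081 = €95,925.9259
Discount to today: PV = €95,925.9259 / (1 + 0.081)^3 = €95,925.9259 / 1.263214 = €75,937.96

€75937.96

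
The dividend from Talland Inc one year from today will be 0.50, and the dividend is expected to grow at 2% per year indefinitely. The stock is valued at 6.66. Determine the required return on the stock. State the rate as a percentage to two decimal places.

P = D₁/(r − g) ⇒ r = D₁/P + g = 0.5000/6.66 + 0.02 = 0.075075 + 0.02 = 0.095075

9.51%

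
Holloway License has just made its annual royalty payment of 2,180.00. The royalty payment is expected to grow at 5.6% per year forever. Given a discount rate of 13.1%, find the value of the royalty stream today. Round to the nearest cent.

30694.40

D₁ = D₀ × (1 + g) = 2,180.00 × 1.056 = 2,302.0800
Growing perpetuity: P = D₁ / (r − g) = 2,302.0800 / (0.131 − 0.056) = 30,694.40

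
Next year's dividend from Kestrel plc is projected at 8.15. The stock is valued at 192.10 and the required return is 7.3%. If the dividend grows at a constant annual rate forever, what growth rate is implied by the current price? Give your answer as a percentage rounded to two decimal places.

3.06%

P = D₁/(r−g) ⇒ g = r − D₁/P = 0.073 − 8.15/192.10 = 0.030574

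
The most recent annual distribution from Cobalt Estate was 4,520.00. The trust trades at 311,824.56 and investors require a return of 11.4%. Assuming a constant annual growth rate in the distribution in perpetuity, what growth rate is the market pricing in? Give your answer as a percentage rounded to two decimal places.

P = D₀(1+g)/(r−g) ⇒ P(r−g) = D₀(1+g) ⇒ g(P+D₀) = P·r − D₀
g = (P·r − D₀)/(P + D₀) = (311,824.56×0.114 − 4,520.00) / (311,824.56 + 4,520.00) = 0.098083

9.81%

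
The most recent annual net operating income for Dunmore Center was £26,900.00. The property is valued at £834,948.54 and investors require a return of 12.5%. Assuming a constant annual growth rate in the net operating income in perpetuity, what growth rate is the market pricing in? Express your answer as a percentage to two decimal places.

P = D₀(1+g)/(r−g) ⇒ P(r−g) = D₀(1+g) ⇒ g(P+D₀) = P·r − D₀
g = (P·r − D₀)/(P + D₀) = (£834,948.54×0.125 − £26,900.00) / (£834,948.54 + £26,900.00) = 0.089887

8.99%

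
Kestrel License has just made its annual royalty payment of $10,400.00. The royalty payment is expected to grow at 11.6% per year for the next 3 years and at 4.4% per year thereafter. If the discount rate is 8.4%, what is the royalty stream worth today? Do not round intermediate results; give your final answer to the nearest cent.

D_1 = 11606.40000
D_2 = 12952.74240
D_3 = 14455.26052
Terminal value at year 3: TV = D_3×(1+g_2)/(r−g_2) = 15091.29198/0.04 = 377282.29953
P_0 = D_1/(1+r)^1 + D_2/(1+r)^2 + D_3/(1+r)^3 + TV/(1+r)^3
    = 10707.01107 + 11023.08520 + 11348.48993 + 296195.58709 = 329274.17328

$329274.17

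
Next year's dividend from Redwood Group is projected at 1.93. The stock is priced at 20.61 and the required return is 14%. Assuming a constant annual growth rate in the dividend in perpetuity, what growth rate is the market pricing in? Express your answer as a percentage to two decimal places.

P = D₁/(r−g) ⇒ g = r − D₁/P = 0.14 − 1.93/20.61 = 0.046356

4.64%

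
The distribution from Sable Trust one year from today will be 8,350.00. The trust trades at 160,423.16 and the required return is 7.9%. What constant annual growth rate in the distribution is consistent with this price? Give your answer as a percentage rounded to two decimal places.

2.70%

P = D₁/(r−g) ⇒ g = r − D₁/P = 0.079 − 8,350.00/160,423.16 = 0.026950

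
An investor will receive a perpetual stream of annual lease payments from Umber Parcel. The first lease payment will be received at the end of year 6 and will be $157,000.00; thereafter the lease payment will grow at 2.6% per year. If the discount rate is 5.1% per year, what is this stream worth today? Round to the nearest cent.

$4897179.96

Value at end of year 5: C₁ / (r − g) = $157,000.00 / (0.051 − 0.026) = $6,280,000.0000
Discount to today: PV = $6,280,000.0000 / (1 + 0.051)^5 = $6,280,000.0000 / 1.282371 = $4,897,179.96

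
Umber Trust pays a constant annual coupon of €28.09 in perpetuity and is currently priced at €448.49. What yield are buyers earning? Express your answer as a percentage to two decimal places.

P = C/r ⇒ r = C/P = €28.09/€448.49 = 0.062632

6.26%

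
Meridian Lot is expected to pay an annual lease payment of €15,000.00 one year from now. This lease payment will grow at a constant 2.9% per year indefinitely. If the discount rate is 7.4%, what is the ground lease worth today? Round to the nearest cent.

€333333.33

Growing perpetuity: P = D₁ / (r − g) = €15,000.0000 / (0.074 − 0.029) = €333,333.33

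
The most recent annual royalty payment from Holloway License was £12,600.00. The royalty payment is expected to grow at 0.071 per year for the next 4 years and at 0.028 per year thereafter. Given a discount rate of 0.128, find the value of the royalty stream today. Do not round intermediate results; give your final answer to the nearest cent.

£149611.95

D_1 = 13494.60000
D_2 = 14452.71660
D_3 = 15478.85948
D_4 = 16577.85850
Terminal value at year 4: TV = D_4×(1+g_2)/(r−g_2) = 17042.03854/0.1 = 170420.38540
P_0 = D_1/(1+r)^1 + D_2/(1+r)^2 + D_3/(1+r)^3 + D_4/(1+r)^4 + TV/(1+r)^4
    = 11963.29787 + 11358.76952 + 10784.78915 + 10239.81310 + 105265.27867 = 149611.94831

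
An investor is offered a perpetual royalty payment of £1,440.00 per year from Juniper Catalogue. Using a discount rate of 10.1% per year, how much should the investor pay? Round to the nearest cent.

Level perpetuity: PV = C / r = £1,440.00 / 0.101 = £14,257.43

£14257.43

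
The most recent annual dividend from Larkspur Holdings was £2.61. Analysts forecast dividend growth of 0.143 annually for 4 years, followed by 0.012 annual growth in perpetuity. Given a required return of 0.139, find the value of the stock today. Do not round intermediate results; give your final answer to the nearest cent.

£31.62

D_1 = 2.98323
D_2 = 3.40983
D_3 = 3.89744
D_4 = 4.45477
Terminal value at year 4: TV = D_4×(1+g_2)/(r−g_2) = 4.50823/0.127 = 35.49786
P_0 = D_1/(1+r)^1 + D_2/(1+r)^2 + D_3/(1+r)^3 + D_4/(1+r)^4 + TV/(1+r)^4
    = 2.61917 + 2.62836 + 2.63759 + 2.64686 + 21.09149 = 31.62347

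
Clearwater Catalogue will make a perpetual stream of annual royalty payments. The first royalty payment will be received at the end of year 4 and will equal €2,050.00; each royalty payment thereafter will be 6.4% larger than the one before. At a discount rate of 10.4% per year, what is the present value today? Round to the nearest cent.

€38087.87

Value at end of year 3: C₁ / (r − g) = €2,050.00 / (0.104 − 0.064) = €51,250.0000
Discount to today: PV = €51,250.0000 / (1 + 0.104)^3 = €51,250.0000 / 1.345573 = €38,087.87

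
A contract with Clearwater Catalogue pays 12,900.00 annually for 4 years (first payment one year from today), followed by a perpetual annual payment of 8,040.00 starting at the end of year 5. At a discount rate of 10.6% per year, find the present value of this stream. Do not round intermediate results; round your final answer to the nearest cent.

91056.62

PV of 4-year annuity: 12,900.00 × [1 − (1+0.106)^−4] / 0.106 = 40365.76016
Perpetuity value at year 4: 8,040.00 / 0.106 = 75849.05660
PV of perpetuity: 75849.05660 / (1+0.106)^4 = 50690.86190
Total PV = 40365.76016 + 50690.86190 = 91056.62206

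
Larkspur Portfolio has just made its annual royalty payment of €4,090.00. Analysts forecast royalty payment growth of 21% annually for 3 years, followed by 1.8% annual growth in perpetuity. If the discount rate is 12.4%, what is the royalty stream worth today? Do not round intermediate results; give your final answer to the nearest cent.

D_1 = 4948.90000
D_2 = 5988.16900
D_3 = 7245.68449
Terminal value at year 3: TV = D_3×(1+g_2)/(r−g_2) = 7376.10681/0.106 = 69585.91331
P_0 = D_1/(1+r)^1 + D_2/(1+r)^2 + D_3/(1+r)^3 + TV/(1+r)^3
    = 4402.93594 + 4739.81538 + 5102.47030 + 49002.96946 = 63248.19108

€63248.19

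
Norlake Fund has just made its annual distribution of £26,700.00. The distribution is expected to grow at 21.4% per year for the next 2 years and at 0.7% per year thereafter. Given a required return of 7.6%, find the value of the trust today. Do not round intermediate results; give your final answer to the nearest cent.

D_1 = 32413.80000
D_2 = 39350.35320
Terminal value at year 2: TV = D_2×(1+g_2)/(r−g_2) = 39625.80567/0.069 = 574287.03873
P_0 = D_1/(1+r)^1 + D_2/(1+r)^2 + TV/(1+r)^2
    = 30124.34944 + 33987.88125 + 496026.03503 = 560138.26572

£560138.27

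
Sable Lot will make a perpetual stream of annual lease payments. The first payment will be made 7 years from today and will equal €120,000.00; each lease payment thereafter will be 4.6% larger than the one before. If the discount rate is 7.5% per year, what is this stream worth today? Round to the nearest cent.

Value at end of year 6: C₁ / (r − g) = €120,000.00 / (0.075 − 0.046) = €4,137,931.0345
Discount to today: PV = €4,137,931.0345 / (1 + 0.075)^6 = €4,137,931.0345 / 1.543302 = €2,681,220.08

€2681220.08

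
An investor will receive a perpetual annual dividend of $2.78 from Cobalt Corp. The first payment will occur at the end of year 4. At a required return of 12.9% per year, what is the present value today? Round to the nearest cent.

Value at end of year 3: C / r = $2.78 / 0.129 = $21.5504
Discount to today: PV = $21.5504 / (1 + 0.129)^3 = $21.5504 / 1.439070 = $14.98

$14.98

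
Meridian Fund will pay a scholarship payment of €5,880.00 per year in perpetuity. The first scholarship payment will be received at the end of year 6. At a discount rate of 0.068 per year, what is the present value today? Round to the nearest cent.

Value at end of year 5: C / r = €5,880.00 / 0.068 = €86,470.5882
Discount to today: PV = €86,470.5882 / (1 + 0.068)^5 = €86,470.5882 / 1.389493 = €62,231.77

€62231.77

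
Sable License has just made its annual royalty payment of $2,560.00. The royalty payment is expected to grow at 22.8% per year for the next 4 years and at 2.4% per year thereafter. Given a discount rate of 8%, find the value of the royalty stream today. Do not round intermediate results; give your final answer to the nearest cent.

D_1 = 3143.68000
D_2 = 3860.43904
D_3 = 4740.61914
D_4 = 5821.48031
Terminal value at year 4: TV = D_4×(1+g_2)/(r−g_2) = 5961.19583/0.056 = 106449.92558
P_0 = D_1/(1+r)^1 + D_2/(1+r)^2 + D_3/(1+r)^3 + D_4/(1+r)^4 + TV/(1+r)^4
    = 2910.81481 + 3309.70425 + 3763.25632 + 4278.96181 + 78243.87313 = 92506.61033

$92506.61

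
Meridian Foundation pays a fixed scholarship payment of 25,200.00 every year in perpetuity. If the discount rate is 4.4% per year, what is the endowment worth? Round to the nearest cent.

Level perpetuity: PV = C / r = 25,200.00 / 0.044 = 572,727.27

572727.27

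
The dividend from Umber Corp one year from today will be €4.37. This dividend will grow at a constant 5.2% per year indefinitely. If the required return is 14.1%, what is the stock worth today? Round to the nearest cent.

€49.10

Growing perpetuity: P = D₁ / (r − g) = €4.3700 / (0.141 − 0.052) = €49.10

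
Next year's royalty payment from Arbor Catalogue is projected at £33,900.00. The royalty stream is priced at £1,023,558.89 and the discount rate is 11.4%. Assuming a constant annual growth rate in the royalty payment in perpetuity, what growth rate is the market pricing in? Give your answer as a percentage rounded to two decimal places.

P = D₁/(r−g) ⇒ g = r − D₁/P = 0.114 − £33,900.00/£1,023,558.89 = 0.080880

8.09%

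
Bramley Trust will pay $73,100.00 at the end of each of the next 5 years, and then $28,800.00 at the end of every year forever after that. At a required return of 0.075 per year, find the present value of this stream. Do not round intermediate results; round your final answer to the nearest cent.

$563232.70

PV of 5-year annuity: $73,100.00 × [1 − (1+0.075)^−5] / 0.075 = 295754.18634
Perpetuity value at year 5: $28,800.00 / 0.075 = 384000.00000
PV of perpetuity: 384000.00000 / (1+0.075)^5 = 267478.51482
Total PV = 295754.18634 + 267478.51482 = 563232.70116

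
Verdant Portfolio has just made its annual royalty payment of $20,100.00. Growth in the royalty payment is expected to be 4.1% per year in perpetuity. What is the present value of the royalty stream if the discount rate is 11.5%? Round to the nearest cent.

$282758.11

D₁ = D₀ × (1 + g) = $20,100.00 × 1.041 = $20,924.1000
Growing perpetuity: P = D₁ / (r − g) = $20,924.1000 / (0.115 − 0.041) = $282,758.11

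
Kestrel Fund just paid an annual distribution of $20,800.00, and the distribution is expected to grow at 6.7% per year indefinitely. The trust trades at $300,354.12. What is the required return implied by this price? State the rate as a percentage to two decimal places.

D₁ = $20,800.00 × 1.067 = $22,193.6000
P = D₁/(r − g) ⇒ r = D₁/P + g = $22,193.6000/$300,354.12 + 0.067 = 0.073891 + 0.067 = 0.140891

14.09%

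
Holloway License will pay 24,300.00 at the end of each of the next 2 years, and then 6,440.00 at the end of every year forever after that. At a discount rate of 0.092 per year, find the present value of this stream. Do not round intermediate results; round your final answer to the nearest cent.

101332.70

PV of 2-year annuity: 24,300.00 × [1 − (1+0.092)^−2] / 0.092 = 42630.72093
Perpetuity value at year 2: 6,440.00 / 0.092 = 70000.00000
PV of perpetuity: 70000.00000 / (1+0.092)^2 = 58701.98178
Total PV = 42630.72093 + 58701.98178 = 101332.70271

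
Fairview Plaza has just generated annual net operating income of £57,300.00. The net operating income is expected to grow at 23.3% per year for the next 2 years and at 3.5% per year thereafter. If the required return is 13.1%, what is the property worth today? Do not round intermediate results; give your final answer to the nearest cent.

£864786.38

D_1 = 70650.90000
D_2 = 87112.55970
Terminal value at year 2: TV = D_2×(1+g_2)/(r−g_2) = 90161.49929/0.096 = 939182.28427
P_0 = D_1/(1+r)^1 + D_2/(1+r)^2 + TV/(1+r)^2
    = 62467.63926 + 68101.32556 + 734217.41615 = 864786.38097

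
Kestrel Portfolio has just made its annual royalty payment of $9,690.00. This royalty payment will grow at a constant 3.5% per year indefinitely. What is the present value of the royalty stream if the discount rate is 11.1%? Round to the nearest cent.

$131962.50

D₁ = D₀ × (1 + g) = $9,690.00 × 1.035 = $10,029.1500
Growing perpetuity: P = D₁ / (r − g) = $10,029.1500 / (0.111 − 0.035) = $131,962.50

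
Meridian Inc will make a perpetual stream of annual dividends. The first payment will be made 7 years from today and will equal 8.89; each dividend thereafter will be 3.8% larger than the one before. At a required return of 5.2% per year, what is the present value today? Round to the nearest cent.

Value at end of year 6: C₁ / (r − g) = 8.89 / (0.052 − 0.038) = 635.0000
Discount to today: PV = 635.0000 / (1 + 0.052)^6 = 635.0000 / 1.355484 = 468.47

468.47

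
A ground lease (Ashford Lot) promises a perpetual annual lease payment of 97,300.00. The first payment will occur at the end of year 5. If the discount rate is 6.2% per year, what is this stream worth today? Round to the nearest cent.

1233738.40

Value at end of year 4: C / r = 97,300.00 / 0.062 = 1,569,354.8387
Discount to today: PV = 1,569,354.8387 / (1 + 0.062)^4 = 1,569,354.8387 / 1.272032 = 1,233,738.40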